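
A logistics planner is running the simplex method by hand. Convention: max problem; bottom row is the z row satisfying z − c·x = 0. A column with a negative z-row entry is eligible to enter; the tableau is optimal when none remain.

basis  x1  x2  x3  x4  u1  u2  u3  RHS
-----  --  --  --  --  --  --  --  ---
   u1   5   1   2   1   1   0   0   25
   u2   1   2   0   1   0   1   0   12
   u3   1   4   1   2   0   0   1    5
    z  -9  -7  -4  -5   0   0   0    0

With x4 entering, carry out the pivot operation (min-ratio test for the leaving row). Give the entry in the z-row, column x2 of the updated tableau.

Ratio test on column x4 — row 1: 25/1 = 25; row 2: 12/1 = 12; row 3: 5/2 = 5/2. Minimum is 5/2 at row 3 (u3 leaves); pivot element 2.
Divide row 3 by 2; eliminate column x4 from the other rows.
z-row update in column x2: -7 − (-5)·2 = 3.

3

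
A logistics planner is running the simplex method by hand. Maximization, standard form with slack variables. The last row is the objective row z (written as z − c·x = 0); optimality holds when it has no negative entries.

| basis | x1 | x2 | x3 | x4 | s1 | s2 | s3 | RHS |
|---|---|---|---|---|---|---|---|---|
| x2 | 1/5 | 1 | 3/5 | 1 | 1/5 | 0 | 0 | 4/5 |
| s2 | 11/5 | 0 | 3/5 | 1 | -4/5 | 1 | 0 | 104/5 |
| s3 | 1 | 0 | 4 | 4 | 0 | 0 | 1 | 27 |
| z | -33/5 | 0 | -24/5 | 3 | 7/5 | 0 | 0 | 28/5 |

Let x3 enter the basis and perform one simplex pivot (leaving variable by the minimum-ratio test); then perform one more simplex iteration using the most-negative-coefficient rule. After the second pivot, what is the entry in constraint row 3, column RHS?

23

Ratio test on column x3 — row 1: (4/5)/(3/5) = 4/3; row 2: (104/5)/(3/5) = 104/3; row 3: 27/4 = 27/4. Minimum is 4/3 at row 1 (x2 leaves); pivot element 3/5.
Divide row 1 by 3/5; eliminate column x3 from the other rows.
Second iteration: most negative z-row entry is -5 in column x1, so x1 enters.
Ratio test on column x1 — row 1: (4/3)/(1/3) = 4; row 2: 20/2 = 10; row 3: entry -1/3 ≤ 0. Minimum is 4 at row 1 (x3 leaves); pivot element 1/3.
Divide row 1 by 1/3; eliminate column x1 from the other rows.
After both pivots, the entry at constraint row 3, column RHS is 23.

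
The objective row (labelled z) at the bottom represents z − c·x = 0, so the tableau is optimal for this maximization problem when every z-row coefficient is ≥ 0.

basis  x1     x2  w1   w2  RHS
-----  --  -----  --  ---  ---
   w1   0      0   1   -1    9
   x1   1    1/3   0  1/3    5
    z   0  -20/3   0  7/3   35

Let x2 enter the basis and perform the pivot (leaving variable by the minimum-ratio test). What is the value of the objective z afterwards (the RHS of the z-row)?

Ratio test on column x2 — row 1: entry 0 ≤ 0; row 2: 5/(1/3) = 15. Minimum is 15 at row 2 (x1 leaves); pivot element 1/3.
Pivot on row 2; the z-row RHS becomes 35 − (-20/3)·15 = 135.

135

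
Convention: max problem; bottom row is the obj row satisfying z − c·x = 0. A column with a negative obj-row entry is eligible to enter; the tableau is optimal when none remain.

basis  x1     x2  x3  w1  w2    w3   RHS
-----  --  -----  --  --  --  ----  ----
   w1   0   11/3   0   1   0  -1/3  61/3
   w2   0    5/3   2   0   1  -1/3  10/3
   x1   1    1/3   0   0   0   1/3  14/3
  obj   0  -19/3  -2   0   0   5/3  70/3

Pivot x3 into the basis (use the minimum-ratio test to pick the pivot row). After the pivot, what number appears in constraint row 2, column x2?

5/6

Ratio test on column x3 — row 1: entry 0 ≤ 0; row 2: (10/3)/2 = 5/3; row 3: entry 0 ≤ 0. Minimum is 5/3 at row 2 (w2 leaves); pivot element 2.
Divide row 2 by 2; eliminate column x3 from the other rows.
In the new row 2, the x2 entry is the old entry divided by the pivot: (5/3)/2 = 5/6.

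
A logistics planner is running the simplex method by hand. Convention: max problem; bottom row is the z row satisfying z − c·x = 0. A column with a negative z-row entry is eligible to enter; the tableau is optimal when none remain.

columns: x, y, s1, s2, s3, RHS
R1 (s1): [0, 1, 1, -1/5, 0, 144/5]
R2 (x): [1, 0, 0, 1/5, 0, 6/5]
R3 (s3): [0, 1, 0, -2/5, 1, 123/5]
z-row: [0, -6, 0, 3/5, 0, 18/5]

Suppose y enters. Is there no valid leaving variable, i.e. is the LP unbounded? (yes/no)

Column y has positive entries in row(s) 1, 3, so the ratio test bounds it — not unbounded.

no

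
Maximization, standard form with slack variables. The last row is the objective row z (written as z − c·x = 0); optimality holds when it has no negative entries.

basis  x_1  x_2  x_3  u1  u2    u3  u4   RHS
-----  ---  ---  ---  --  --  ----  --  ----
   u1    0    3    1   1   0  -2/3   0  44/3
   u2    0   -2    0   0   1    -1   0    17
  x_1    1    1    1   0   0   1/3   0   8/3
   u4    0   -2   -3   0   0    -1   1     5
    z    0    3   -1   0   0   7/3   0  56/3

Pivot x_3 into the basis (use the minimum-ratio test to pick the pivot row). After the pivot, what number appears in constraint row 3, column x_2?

Ratio test on column x_3 — row 1: (44/3)/1 = 44/3; row 2: entry 0 ≤ 0; row 3: (8/3)/1 = 8/3; row 4: entry -3 ≤ 0. Minimum is 8/3 at row 3 (x_1 leaves); pivot element 1.
Divide row 3 by 1; eliminate column x_3 from the other rows.
In the new row 3, the x_2 entry is the old entry divided by the pivot: 1/1 = 1.

1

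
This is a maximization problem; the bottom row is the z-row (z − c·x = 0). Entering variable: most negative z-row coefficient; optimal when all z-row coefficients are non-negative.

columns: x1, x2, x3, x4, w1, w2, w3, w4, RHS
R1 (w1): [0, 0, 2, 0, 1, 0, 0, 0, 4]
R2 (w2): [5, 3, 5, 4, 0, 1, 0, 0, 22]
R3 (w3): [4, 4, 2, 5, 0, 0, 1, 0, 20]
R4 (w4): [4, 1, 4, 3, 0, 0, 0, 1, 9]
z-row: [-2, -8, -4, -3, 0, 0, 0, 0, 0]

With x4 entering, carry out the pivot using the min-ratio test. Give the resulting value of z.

9

Ratio test on column x4 — row 1: entry 0 ≤ 0; row 2: 22/4 = 11/2; row 3: 20/5 = 4; row 4: 9/3 = 3. Minimum is 3 at row 4 (w4 leaves); pivot element 3.
Pivot on row 4; the z-row RHS becomes 0 − (-3)·3 = 9.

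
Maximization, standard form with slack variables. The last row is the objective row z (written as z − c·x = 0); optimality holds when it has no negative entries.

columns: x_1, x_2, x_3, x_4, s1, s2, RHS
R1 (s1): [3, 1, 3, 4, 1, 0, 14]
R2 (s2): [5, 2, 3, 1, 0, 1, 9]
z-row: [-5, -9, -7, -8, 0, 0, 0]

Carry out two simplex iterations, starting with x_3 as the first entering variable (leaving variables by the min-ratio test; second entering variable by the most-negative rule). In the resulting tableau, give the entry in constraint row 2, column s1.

Ratio test on column x_3 — row 1: 14/3 = 14/3; row 2: 9/3 = 3. Minimum is 3 at row 2 (s2 leaves); pivot element 3.
Divide row 2 by 3; eliminate column x_3 from the other rows.
Second iteration: most negative z-row entry is -17/3 in column x_4, so x_4 enters.
Ratio test on column x_4 — row 1: 5/3 = 5/3; row 2: 3/(1/3) = 9. Minimum is 5/3 at row 1 (s1 leaves); pivot element 3.
Divide row 1 by 3; eliminate column x_4 from the other rows.
After both pivots, the entry at constraint row 2, column s1 is -1/9.

-1/9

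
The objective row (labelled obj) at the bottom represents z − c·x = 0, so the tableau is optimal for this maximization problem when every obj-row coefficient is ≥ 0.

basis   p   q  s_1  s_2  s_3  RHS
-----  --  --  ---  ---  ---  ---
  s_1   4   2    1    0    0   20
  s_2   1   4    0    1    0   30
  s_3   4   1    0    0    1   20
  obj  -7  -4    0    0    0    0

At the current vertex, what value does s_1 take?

s_1 is basic (row 1); its value is the RHS of that row, 20.

20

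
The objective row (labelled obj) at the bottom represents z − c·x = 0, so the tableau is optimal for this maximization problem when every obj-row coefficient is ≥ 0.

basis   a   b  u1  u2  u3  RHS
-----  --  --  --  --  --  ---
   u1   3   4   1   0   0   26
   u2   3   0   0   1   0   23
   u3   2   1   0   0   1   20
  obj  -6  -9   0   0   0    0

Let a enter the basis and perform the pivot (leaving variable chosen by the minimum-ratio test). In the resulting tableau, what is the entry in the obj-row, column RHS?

46

Ratio test on column a — row 1: 26/3 = 26/3; row 2: 23/3 = 23/3; row 3: 20/2 = 10. Minimum is 23/3 at row 2 (u2 leaves); pivot element 3.
Divide row 2 by 3; eliminate column a from the other rows.
obj-row update in column RHS: 0 − (-6)·(23/3) = 46.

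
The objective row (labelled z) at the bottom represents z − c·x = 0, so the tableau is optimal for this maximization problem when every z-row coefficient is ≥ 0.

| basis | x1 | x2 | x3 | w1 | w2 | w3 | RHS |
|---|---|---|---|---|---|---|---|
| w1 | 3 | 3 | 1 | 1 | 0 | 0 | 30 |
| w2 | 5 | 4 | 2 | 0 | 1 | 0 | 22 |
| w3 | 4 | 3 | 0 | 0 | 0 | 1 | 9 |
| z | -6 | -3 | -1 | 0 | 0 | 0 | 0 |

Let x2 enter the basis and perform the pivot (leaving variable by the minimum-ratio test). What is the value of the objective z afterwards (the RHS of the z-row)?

Ratio test on column x2 — row 1: 30/3 = 10; row 2: 22/4 = 11/2; row 3: 9/3 = 3. Minimum is 3 at row 3 (w3 leaves); pivot element 3.
Pivot on row 3; the z-row RHS becomes 0 − (-3)·3 = 9.

9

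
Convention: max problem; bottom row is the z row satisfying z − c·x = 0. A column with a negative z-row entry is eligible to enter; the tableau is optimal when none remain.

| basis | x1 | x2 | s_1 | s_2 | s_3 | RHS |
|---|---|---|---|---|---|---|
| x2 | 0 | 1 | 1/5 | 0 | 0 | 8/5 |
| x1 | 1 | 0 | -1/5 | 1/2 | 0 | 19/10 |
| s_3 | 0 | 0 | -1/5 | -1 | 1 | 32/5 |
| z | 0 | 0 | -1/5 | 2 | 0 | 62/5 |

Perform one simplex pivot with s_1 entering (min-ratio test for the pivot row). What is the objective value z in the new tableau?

Ratio test on column s_1 — row 1: (8/5)/(1/5) = 8; row 2: entry -1/5 ≤ 0; row 3: entry -1/5 ≤ 0. Minimum is 8 at row 1 (x2 leaves); pivot element 1/5.
Pivot on row 1; the z-row RHS becomes 62/5 − (-1/5)·8 = 14.

14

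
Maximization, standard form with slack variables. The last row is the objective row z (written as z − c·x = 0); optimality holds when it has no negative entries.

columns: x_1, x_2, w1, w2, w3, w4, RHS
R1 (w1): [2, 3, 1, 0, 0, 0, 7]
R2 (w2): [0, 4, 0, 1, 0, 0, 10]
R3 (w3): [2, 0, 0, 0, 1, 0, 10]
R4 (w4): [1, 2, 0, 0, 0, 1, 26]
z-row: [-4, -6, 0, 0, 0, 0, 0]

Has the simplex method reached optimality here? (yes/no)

no

The z-row has a negative entry -6 in column x_2, so it is not optimal.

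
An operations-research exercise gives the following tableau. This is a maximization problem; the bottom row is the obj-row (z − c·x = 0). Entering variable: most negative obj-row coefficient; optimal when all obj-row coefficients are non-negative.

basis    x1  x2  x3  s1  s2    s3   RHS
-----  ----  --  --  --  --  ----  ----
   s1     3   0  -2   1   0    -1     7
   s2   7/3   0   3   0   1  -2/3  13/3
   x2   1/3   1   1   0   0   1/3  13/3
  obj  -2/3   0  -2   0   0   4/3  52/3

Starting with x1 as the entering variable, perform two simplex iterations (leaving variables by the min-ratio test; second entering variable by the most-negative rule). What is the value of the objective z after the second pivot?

Ratio test on column x1 — row 1: 7/3 = 7/3; row 2: (13/3)/(7/3) = 13/7; row 3: (13/3)/(1/3) = 13. Minimum is 13/7 at row 2 (s2 leaves); pivot element 7/3.
Pivot on row 2; the obj-row RHS becomes 52/3 − (-2/3)·(13/7) = 130/7.
Next entering variable (most negative obj-row entry -8/7): x3.
Ratio test on column x3 — row 1: entry -41/7 ≤ 0; row 2: (13/7)/(9/7) = 13/9; row 3: (26/7)/(4/7) = 13/2. Minimum is 13/9 at row 2 (x1 leaves); pivot element 9/7.
After the second pivot the obj-row RHS is 130/7 − (-8/7)·(13/9) = 182/9.

182/9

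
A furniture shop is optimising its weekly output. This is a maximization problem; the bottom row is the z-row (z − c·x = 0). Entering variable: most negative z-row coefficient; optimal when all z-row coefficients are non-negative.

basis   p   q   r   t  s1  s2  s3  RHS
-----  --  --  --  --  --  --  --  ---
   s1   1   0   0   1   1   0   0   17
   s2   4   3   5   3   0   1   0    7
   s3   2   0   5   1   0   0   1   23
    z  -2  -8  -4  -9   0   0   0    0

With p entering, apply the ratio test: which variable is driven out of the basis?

Column p entries and ratios — s1: 17/1 = 17; s2: 7/4 = 7/4; s3: 23/2 = 23/2.
Smallest ratio is 7/4 in the row of s2, so s2 leaves.

s2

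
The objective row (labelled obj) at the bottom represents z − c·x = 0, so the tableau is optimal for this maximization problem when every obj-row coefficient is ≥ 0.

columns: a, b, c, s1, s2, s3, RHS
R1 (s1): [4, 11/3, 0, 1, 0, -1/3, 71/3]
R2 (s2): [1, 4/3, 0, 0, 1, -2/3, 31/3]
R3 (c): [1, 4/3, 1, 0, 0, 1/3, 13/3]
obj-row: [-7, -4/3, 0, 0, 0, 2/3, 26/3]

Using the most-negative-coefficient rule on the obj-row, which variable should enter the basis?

Negative obj-row entries: a: -7, b: -4/3.
The most negative is -7 in column a, so a enters.

a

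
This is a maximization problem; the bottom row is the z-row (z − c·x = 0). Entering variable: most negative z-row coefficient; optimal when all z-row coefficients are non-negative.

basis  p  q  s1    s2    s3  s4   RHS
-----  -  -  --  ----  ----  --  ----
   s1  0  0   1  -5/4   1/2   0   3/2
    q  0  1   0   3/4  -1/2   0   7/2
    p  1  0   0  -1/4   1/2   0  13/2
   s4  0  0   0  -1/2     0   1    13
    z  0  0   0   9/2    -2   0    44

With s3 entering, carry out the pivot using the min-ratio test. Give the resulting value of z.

50

Ratio test on column s3 — row 1: (3/2)/(1/2) = 3; row 2: entry -1/2 ≤ 0; row 3: (13/2)/(1/2) = 13; row 4: entry 0 ≤ 0. Minimum is 3 at row 1 (s1 leaves); pivot element 1/2.
Pivot on row 1; the z-row RHS becomes 44 − (-2)·3 = 50.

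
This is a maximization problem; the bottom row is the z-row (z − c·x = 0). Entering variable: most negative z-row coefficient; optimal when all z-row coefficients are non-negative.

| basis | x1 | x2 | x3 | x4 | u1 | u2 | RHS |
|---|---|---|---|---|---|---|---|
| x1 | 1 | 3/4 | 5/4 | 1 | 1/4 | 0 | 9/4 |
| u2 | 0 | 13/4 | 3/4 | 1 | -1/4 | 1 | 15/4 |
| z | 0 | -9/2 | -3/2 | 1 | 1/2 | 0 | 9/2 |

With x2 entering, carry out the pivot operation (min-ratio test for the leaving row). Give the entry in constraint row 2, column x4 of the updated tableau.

4/13

Ratio test on column x2 — row 1: (9/4)/(3/4) = 3; row 2: (15/4)/(13/4) = 15/13. Minimum is 15/13 at row 2 (u2 leaves); pivot element 13/4.
Divide row 2 by 13/4; eliminate column x2 from the other rows.
In the new row 2, the x4 entry is the old entry divided by the pivot: 1/(13/4) = 4/13.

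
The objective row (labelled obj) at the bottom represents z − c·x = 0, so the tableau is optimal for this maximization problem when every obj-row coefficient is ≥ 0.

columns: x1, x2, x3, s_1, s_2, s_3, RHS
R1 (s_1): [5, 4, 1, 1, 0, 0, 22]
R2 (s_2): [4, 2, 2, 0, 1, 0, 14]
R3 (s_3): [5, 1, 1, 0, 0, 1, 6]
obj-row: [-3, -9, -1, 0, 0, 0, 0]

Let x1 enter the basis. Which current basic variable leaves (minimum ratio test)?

Column x1 entries and ratios — s_1: 22/5 = 22/5; s_2: 14/4 = 7/2; s_3: 6/5 = 6/5.
Smallest ratio is 6/5 in the row of s_3, so s_3 leaves.

s_3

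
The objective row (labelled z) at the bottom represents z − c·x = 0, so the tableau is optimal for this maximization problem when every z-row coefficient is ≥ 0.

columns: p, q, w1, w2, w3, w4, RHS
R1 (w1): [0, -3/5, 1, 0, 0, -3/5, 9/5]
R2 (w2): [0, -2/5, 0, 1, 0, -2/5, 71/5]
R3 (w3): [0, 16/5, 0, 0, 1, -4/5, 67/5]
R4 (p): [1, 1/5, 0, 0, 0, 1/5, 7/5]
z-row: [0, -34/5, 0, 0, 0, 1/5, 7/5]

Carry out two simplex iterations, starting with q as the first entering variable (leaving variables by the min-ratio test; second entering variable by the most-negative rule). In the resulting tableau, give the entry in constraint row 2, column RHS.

Ratio test on column q — row 1: entry -3/5 ≤ 0; row 2: entry -2/5 ≤ 0; row 3: (67/5)/(16/5) = 67/16; row 4: (7/5)/(1/5) = 7. Minimum is 67/16 at row 3 (w3 leaves); pivot element 16/5.
Divide row 3 by 16/5; eliminate column q from the other rows.
Second iteration: most negative z-row entry is -3/2 in column w4, so w4 enters.
Ratio test on column w4 — row 1: entry -3/4 ≤ 0; row 2: entry -1/2 ≤ 0; row 3: entry -1/4 ≤ 0; row 4: (9/16)/(1/4) = 9/4. Minimum is 9/4 at row 4 (p leaves); pivot element 1/4.
Divide row 4 by 1/4; eliminate column w4 from the other rows.
After both pivots, the entry at constraint row 2, column RHS is 17.

17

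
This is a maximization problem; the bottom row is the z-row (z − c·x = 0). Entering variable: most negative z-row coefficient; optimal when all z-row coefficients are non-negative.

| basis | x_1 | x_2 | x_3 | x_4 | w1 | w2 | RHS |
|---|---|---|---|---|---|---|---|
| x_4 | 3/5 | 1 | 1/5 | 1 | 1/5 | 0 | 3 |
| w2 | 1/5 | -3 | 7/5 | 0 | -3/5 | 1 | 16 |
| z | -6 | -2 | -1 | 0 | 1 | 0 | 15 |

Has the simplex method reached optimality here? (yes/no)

The z-row has a negative entry -6 in column x_1, so it is not optimal.

no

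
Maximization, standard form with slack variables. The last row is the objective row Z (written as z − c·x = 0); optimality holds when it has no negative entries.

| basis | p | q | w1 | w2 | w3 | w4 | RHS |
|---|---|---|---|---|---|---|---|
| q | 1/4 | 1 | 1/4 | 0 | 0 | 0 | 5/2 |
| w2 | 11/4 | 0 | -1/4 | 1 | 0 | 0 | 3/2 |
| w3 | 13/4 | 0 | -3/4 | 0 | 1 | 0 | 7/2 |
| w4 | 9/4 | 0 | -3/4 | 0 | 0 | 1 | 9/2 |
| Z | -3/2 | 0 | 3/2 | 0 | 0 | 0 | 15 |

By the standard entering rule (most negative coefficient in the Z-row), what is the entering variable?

Negative Z-row entries: p: -3/2.
The most negative is -3/2 in column p, so p enters.

p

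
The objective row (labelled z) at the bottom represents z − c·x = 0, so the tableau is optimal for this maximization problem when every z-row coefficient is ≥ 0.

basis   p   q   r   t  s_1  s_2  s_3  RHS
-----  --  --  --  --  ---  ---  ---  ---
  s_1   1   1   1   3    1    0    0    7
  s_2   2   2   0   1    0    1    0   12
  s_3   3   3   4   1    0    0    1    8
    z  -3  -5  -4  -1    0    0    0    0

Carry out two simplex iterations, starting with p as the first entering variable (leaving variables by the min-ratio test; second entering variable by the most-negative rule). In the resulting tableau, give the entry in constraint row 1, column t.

Ratio test on column p — row 1: 7/1 = 7; row 2: 12/2 = 6; row 3: 8/3 = 8/3. Minimum is 8/3 at row 3 (s_3 leaves); pivot element 3.
Divide row 3 by 3; eliminate column p from the other rows.
Second iteration: most negative z-row entry is -2 in column q, so q enters.
Ratio test on column q — row 1: entry 0 ≤ 0; row 2: entry 0 ≤ 0; row 3: (8/3)/1 = 8/3. Minimum is 8/3 at row 3 (p leaves); pivot element 1.
Divide row 3 by 1; eliminate column q from the other rows.
After both pivots, the entry at constraint row 1, column t is 8/3.

8/3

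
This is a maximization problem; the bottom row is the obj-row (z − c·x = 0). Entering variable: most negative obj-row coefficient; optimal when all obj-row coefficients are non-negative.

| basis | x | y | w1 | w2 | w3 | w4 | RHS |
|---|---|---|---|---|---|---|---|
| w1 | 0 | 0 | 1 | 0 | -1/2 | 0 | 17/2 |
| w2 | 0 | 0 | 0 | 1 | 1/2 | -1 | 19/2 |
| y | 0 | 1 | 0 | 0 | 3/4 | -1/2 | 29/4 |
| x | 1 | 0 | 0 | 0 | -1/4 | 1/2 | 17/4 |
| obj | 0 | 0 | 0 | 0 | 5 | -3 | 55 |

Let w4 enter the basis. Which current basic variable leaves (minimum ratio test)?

Column w4 entries and ratios — w1: 0 ≤ 0, skip; w2: -1 ≤ 0, skip; y: -1/2 ≤ 0, skip; x: (17/4)/(1/2) = 17/2.
Smallest ratio is 17/2 in the row of x, so x leaves.

x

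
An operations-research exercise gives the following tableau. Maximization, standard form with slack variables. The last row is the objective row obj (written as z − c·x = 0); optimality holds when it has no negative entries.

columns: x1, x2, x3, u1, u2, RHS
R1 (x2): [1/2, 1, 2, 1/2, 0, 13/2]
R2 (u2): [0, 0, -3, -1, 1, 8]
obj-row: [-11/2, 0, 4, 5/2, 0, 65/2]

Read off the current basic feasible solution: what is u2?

8

u2 is basic (row 2); its value is the RHS of that row, 8.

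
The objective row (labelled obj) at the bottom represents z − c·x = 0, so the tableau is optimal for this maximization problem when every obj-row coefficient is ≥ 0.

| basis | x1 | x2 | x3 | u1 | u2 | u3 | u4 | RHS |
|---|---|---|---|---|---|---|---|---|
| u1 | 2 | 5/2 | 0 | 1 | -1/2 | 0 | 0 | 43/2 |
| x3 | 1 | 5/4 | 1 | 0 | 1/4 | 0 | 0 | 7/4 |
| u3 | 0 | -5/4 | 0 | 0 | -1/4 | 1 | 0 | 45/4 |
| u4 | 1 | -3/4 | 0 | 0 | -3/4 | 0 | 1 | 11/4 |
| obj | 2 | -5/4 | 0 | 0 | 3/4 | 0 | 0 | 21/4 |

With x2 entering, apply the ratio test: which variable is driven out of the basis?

Column x2 entries and ratios — u1: (43/2)/(5/2) = 43/5; x3: (7/4)/(5/4) = 7/5; u3: -5/4 ≤ 0, skip; u4: -3/4 ≤ 0, skip.
Smallest ratio is 7/5 in the row of x3, so x3 leaves.

x3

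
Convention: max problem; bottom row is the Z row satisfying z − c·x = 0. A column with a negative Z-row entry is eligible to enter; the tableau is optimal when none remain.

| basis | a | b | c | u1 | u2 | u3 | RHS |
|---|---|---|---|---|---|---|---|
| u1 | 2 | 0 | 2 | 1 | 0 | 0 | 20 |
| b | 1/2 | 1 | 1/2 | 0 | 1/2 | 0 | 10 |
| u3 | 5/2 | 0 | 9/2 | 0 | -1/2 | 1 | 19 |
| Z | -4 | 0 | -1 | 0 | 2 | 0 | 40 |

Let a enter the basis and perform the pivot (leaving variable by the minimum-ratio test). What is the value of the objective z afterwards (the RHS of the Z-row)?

352/5

Ratio test on column a — row 1: 20/2 = 10; row 2: 10/(1/2) = 20; row 3: 19/(5/2) = 38/5. Minimum is 38/5 at row 3 (u3 leaves); pivot element 5/2.
Pivot on row 3; the Z-row RHS becomes 40 − (-4)·(38/5) = 352/5.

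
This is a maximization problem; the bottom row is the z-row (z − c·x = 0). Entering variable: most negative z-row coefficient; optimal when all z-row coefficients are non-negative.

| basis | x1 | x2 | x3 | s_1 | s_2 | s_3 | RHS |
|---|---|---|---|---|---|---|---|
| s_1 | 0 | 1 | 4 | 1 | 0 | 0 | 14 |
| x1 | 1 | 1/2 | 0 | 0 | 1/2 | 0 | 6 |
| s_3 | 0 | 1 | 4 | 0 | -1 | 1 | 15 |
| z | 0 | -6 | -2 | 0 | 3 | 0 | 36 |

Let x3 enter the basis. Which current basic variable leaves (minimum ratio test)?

Column x3 entries and ratios — s_1: 14/4 = 7/2; x1: 0 ≤ 0, skip; s_3: 15/4 = 15/4.
Smallest ratio is 7/2 in the row of s_1, so s_1 leaves.

s_1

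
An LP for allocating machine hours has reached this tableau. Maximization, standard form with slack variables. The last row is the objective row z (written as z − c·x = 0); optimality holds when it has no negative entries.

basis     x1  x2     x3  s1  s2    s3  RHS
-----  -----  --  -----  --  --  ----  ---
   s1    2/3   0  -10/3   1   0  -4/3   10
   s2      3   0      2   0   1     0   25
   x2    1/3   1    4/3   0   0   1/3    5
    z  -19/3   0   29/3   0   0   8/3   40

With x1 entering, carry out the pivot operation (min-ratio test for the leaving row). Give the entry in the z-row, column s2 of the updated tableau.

Ratio test on column x1 — row 1: 10/(2/3) = 15; row 2: 25/3 = 25/3; row 3: 5/(1/3) = 15. Minimum is 25/3 at row 2 (s2 leaves); pivot element 3.
Divide row 2 by 3; eliminate column x1 from the other rows.
z-row update in column s2: 0 − (-19/3)·(1/3) = 19/9.

19/9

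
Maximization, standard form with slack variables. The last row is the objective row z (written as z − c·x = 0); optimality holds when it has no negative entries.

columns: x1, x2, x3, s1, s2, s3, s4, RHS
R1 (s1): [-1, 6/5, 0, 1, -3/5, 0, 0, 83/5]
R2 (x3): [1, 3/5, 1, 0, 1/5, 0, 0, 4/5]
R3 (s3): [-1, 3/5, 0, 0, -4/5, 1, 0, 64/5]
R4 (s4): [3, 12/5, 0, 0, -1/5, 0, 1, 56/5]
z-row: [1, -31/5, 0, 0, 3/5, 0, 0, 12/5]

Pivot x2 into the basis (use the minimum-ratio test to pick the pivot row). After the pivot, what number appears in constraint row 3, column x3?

Ratio test on column x2 — row 1: (83/5)/(6/5) = 83/6; row 2: (4/5)/(3/5) = 4/3; row 3: (64/5)/(3/5) = 64/3; row 4: (56/5)/(12/5) = 14/3. Minimum is 4/3 at row 2 (x3 leaves); pivot element 3/5.
Divide row 2 by 3/5; eliminate column x2 from the other rows.
Row 3 update in column x3: 0 − (3/5)·(5/3) = -1.

-1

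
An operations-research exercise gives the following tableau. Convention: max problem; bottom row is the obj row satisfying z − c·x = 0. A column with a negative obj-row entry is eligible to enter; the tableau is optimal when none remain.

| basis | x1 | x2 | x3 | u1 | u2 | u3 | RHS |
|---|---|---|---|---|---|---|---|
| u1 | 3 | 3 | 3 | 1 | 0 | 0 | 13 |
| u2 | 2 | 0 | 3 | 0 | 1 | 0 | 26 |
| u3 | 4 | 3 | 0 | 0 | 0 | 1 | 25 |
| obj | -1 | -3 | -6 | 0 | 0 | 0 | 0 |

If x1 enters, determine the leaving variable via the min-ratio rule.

Column x1 entries and ratios — u1: 13/3 = 13/3; u2: 26/2 = 13; u3: 25/4 = 25/4.
Smallest ratio is 13/3 in the row of u1, so u1 leaves.

u1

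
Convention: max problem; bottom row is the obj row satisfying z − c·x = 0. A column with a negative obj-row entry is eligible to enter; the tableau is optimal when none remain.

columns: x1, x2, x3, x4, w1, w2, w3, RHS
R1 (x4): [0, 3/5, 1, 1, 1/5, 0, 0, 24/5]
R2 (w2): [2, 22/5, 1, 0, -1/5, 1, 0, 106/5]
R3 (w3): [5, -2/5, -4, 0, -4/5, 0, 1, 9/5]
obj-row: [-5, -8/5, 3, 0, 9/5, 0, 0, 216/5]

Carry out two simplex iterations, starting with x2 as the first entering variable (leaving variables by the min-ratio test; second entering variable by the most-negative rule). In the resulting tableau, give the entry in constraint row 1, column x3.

Ratio test on column x2 — row 1: (24/5)/(3/5) = 8; row 2: (106/5)/(22/5) = 53/11; row 3: entry -2/5 ≤ 0. Minimum is 53/11 at row 2 (w2 leaves); pivot element 22/5.
Divide row 2 by 22/5; eliminate column x2 from the other rows.
Second iteration: most negative obj-row entry is -47/11 in column x1, so x1 enters.
Ratio test on column x1 — row 1: entry -3/11 ≤ 0; row 2: (53/11)/(5/11) = 53/5; row 3: (41/11)/(57/11) = 41/57. Minimum is 41/57 at row 3 (w3 leaves); pivot element 57/11.
Divide row 3 by 57/11; eliminate column x1 from the other rows.
After both pivots, the entry at constraint row 1, column x3 is 25/38.

25/38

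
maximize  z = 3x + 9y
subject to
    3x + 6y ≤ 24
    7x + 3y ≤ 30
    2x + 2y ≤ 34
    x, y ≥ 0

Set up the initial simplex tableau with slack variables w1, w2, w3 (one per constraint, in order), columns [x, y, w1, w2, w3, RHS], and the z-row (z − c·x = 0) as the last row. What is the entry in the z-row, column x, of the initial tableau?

The z-row carries the negated objective coefficients: the x entry is -3.

-3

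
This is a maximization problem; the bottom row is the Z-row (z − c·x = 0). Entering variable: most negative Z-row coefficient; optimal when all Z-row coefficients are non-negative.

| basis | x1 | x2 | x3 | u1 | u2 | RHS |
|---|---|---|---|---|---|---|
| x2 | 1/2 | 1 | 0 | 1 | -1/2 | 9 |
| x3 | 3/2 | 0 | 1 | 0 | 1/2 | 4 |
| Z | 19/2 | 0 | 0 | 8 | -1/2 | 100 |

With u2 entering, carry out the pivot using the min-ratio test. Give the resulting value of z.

104

Ratio test on column u2 — row 1: entry -1/2 ≤ 0; row 2: 4/(1/2) = 8. Minimum is 8 at row 2 (x3 leaves); pivot element 1/2.
Pivot on row 2; the Z-row RHS becomes 100 − (-1/2)·8 = 104.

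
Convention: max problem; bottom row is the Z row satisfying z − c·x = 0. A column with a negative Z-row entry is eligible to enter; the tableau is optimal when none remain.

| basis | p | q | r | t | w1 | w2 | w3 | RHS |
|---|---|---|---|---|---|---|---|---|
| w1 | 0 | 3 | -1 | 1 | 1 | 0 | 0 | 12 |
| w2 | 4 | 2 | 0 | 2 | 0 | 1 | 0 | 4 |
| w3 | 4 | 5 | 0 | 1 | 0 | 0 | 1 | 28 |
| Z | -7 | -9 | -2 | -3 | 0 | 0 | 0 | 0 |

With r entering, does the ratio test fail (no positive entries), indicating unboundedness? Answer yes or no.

yes

Every constraint-row entry in column r is ≤ 0, so increasing r is unbounded.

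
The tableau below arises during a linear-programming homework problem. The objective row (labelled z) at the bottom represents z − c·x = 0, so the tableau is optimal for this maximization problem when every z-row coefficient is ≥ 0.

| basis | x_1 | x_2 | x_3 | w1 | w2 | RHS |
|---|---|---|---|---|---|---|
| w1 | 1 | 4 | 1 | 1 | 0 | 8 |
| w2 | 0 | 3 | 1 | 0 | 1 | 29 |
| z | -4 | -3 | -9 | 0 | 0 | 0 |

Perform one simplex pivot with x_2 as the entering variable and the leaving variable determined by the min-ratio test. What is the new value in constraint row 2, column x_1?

-3/4

Ratio test on column x_2 — row 1: 8/4 = 2; row 2: 29/3 = 29/3. Minimum is 2 at row 1 (w1 leaves); pivot element 4.
Divide row 1 by 4; eliminate column x_2 from the other rows.
Row 2 update in column x_1: 0 − 3·(1/4) = -3/4.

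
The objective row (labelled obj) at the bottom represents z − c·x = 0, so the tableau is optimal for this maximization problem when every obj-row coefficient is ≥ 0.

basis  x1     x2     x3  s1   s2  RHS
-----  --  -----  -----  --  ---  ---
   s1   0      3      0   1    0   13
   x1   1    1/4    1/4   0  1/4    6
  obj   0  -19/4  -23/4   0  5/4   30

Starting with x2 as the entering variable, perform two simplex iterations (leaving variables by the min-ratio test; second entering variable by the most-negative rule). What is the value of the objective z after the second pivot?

491/3

Ratio test on column x2 — row 1: 13/3 = 13/3; row 2: 6/(1/4) = 24. Minimum is 13/3 at row 1 (s1 leaves); pivot element 3.
Pivot on row 1; the obj-row RHS becomes 30 − (-19/4)·(13/3) = 607/12.
Next entering variable (most negative obj-row entry -23/4): x3.
Ratio test on column x3 — row 1: entry 0 ≤ 0; row 2: (59/12)/(1/4) = 59/3. Minimum is 59/3 at row 2 (x1 leaves); pivot element 1/4.
After the second pivot the obj-row RHS is 607/12 − (-23/4)·(59/3) = 491/3.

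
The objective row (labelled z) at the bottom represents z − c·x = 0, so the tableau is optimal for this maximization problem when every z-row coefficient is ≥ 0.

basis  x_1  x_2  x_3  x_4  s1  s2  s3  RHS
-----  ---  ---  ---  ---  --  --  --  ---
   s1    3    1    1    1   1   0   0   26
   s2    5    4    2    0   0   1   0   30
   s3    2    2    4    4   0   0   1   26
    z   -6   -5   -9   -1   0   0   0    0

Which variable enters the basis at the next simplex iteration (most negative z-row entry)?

Negative z-row entries: x_1: -6, x_2: -5, x_3: -9, x_4: -1.
The most negative is -9 in column x_3, so x_3 enters.

x_3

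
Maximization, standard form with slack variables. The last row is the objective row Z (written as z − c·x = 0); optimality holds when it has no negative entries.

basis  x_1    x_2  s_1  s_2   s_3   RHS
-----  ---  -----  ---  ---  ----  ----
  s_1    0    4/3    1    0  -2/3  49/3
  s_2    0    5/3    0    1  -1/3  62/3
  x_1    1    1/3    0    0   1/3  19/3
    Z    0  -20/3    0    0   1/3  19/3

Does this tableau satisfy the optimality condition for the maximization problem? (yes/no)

no

The Z-row has a negative entry -20/3 in column x_2, so it is not optimal.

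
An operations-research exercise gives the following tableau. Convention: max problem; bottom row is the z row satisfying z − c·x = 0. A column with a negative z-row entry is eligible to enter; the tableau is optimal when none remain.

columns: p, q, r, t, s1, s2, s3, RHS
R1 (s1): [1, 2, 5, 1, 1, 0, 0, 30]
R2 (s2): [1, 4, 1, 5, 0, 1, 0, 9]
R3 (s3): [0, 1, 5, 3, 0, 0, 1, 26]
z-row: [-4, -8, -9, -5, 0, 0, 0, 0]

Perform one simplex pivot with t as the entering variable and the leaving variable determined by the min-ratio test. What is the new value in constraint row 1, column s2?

Ratio test on column t — row 1: 30/1 = 30; row 2: 9/5 = 9/5; row 3: 26/3 = 26/3. Minimum is 9/5 at row 2 (s2 leaves); pivot element 5.
Divide row 2 by 5; eliminate column t from the other rows.
Row 1 update in column s2: 0 − 1·(1/5) = -1/5.

-1/5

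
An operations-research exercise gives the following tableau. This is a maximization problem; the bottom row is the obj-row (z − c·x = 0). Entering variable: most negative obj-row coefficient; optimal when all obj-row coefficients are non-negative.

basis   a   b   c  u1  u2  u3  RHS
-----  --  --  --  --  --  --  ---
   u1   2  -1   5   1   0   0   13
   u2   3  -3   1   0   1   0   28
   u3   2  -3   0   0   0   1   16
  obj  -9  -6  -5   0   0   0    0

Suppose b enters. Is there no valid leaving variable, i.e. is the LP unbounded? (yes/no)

yes

Every constraint-row entry in column b is ≤ 0, so increasing b is unbounded.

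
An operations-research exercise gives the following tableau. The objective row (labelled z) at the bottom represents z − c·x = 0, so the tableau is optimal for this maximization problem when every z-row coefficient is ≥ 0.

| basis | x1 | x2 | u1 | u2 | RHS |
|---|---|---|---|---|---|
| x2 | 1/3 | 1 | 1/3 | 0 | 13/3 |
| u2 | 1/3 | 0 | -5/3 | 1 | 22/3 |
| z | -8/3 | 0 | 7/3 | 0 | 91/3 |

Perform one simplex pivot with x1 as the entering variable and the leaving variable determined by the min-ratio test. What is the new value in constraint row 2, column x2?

-1

Ratio test on column x1 — row 1: (13/3)/(1/3) = 13; row 2: (22/3)/(1/3) = 22. Minimum is 13 at row 1 (x2 leaves); pivot element 1/3.
Divide row 1 by 1/3; eliminate column x1 from the other rows.
Row 2 update in column x2: 0 − (1/3)·3 = -1.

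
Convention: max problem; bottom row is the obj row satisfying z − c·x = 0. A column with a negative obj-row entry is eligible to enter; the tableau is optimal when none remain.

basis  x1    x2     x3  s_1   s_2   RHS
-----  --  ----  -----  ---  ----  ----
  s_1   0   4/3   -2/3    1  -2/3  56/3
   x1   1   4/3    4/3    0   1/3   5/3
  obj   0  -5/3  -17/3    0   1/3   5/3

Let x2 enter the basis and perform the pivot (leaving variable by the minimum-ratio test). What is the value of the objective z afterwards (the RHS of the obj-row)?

Ratio test on column x2 — row 1: (56/3)/(4/3) = 14; row 2: (5/3)/(4/3) = 5/4. Minimum is 5/4 at row 2 (x1 leaves); pivot element 4/3.
Pivot on row 2; the obj-row RHS becomes 5/3 − (-5/3)·(5/4) = 15/4.

15/4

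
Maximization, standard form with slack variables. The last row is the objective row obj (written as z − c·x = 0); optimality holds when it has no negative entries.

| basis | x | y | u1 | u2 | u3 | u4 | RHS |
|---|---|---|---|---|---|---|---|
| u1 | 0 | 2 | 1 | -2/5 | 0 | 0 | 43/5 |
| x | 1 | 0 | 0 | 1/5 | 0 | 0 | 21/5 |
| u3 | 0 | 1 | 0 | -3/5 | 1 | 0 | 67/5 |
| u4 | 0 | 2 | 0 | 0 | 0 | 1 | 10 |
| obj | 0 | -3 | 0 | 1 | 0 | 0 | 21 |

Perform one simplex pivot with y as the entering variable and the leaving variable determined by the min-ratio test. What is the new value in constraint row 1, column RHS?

Ratio test on column y — row 1: (43/5)/2 = 43/10; row 2: entry 0 ≤ 0; row 3: (67/5)/1 = 67/5; row 4: 10/2 = 5. Minimum is 43/10 at row 1 (u1 leaves); pivot element 2.
Divide row 1 by 2; eliminate column y from the other rows.
In the new row 1, the RHS entry is the old entry divided by the pivot: (43/5)/2 = 43/10.

43/10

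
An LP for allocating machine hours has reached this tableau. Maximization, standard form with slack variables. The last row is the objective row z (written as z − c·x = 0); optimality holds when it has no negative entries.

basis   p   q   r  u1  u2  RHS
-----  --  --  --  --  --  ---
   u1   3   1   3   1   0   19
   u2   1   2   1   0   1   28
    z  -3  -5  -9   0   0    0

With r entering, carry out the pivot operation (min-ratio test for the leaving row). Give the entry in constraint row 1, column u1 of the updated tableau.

1/3

Ratio test on column r — row 1: 19/3 = 19/3; row 2: 28/1 = 28. Minimum is 19/3 at row 1 (u1 leaves); pivot element 3.
Divide row 1 by 3; eliminate column r from the other rows.
In the new row 1, the u1 entry is the old entry divided by the pivot: 1/3 = 1/3.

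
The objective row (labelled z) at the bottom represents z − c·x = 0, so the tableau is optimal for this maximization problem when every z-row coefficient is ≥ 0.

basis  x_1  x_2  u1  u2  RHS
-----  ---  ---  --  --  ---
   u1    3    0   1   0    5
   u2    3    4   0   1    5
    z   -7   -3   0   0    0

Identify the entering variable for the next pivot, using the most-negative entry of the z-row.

Negative z-row entries: x_1: -7, x_2: -3.
The most negative is -7 in column x_1, so x_1 enters.

x_1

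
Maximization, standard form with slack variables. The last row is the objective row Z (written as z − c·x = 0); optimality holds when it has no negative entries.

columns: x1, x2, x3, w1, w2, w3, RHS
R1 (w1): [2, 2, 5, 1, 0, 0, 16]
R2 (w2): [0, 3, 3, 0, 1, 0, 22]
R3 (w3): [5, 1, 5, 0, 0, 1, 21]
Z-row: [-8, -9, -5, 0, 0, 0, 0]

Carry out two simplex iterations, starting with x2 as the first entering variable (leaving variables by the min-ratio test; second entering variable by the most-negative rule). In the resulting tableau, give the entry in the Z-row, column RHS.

Ratio test on column x2 — row 1: 16/2 = 8; row 2: 22/3 = 22/3; row 3: 21/1 = 21. Minimum is 22/3 at row 2 (w2 leaves); pivot element 3.
Divide row 2 by 3; eliminate column x2 from the other rows.
Second iteration: most negative Z-row entry is -8 in column x1, so x1 enters.
Ratio test on column x1 — row 1: (4/3)/2 = 2/3; row 2: entry 0 ≤ 0; row 3: (41/3)/5 = 41/15. Minimum is 2/3 at row 1 (w1 leaves); pivot element 2.
Divide row 1 by 2; eliminate column x1 from the other rows.
After both pivots, the entry at the Z-row, column RHS is 214/3.

214/3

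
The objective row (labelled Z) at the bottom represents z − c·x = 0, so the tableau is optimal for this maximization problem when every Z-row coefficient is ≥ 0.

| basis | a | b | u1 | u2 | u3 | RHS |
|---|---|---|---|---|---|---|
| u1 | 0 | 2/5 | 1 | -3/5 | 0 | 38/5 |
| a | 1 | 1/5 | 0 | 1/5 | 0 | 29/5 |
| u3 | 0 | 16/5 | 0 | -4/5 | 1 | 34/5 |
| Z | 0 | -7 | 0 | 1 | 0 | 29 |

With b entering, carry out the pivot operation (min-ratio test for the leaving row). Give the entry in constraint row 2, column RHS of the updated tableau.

43/8

Ratio test on column b — row 1: (38/5)/(2/5) = 19; row 2: (29/5)/(1/5) = 29; row 3: (34/5)/(16/5) = 17/8. Minimum is 17/8 at row 3 (u3 leaves); pivot element 16/5.
Divide row 3 by 16/5; eliminate column b from the other rows.
Row 2 update in column RHS: 29/5 − (1/5)·(17/8) = 43/8.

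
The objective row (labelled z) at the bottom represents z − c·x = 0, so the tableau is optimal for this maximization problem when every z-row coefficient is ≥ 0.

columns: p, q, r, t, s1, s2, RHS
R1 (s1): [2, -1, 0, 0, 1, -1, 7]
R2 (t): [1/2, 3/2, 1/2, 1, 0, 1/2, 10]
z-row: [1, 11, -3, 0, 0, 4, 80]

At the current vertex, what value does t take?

t is basic (row 2); its value is the RHS of that row, 10.

10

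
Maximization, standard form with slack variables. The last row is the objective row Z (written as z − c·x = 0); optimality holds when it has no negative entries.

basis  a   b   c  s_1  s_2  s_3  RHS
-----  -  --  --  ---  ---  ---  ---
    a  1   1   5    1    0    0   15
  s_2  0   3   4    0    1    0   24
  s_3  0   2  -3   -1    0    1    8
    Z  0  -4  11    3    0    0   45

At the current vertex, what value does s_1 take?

0

s_1 is not in the basis, so in the current basic feasible solution s_1 = 0.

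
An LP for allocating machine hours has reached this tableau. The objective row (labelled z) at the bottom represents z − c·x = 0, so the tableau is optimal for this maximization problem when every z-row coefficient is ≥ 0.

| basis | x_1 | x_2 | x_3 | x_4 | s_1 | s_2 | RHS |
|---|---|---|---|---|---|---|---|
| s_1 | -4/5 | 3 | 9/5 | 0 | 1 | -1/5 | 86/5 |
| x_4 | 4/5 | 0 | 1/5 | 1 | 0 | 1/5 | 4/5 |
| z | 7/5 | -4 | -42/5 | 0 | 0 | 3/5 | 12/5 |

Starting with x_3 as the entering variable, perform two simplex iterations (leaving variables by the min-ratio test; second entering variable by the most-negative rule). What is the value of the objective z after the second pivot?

148/3

Ratio test on column x_3 — row 1: (86/5)/(9/5) = 86/9; row 2: (4/5)/(1/5) = 4. Minimum is 4 at row 2 (x_4 leaves); pivot element 1/5.
Pivot on row 2; the z-row RHS becomes 12/5 − (-42/5)·4 = 36.
Next entering variable (most negative z-row entry -4): x_2.
Ratio test on column x_2 — row 1: 10/3 = 10/3; row 2: entry 0 ≤ 0. Minimum is 10/3 at row 1 (s_1 leaves); pivot element 3.
After the second pivot the z-row RHS is 36 − (-4)·(10/3) = 148/3.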